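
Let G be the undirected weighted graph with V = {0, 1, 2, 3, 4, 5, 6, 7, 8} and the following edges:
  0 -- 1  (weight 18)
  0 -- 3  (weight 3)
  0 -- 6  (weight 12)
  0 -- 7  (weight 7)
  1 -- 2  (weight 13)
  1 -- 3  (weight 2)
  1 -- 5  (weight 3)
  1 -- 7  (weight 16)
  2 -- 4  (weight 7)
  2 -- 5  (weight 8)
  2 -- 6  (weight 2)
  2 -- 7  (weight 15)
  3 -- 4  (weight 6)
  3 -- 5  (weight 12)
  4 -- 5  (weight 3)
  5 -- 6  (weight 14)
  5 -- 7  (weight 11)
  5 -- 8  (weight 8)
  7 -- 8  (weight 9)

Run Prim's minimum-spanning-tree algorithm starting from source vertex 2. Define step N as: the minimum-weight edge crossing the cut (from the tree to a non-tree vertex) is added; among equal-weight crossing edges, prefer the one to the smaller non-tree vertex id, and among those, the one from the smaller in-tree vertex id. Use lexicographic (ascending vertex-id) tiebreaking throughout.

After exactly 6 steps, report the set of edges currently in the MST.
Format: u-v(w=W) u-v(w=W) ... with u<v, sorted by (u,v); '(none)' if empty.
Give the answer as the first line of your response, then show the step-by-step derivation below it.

0-3(w=3) 1-3(w=2) 1-5(w=3) 2-4(w=7) 2-6(w=2) 4-5(w=3)

step 1: add edge 2-6 (w=2); MST = {2-6(w=2)}
step 2: add edge 2-4 (w=7); MST = {2-4(w=7) 2-6(w=2)}
step 3: add edge 4-5 (w=3); MST = {2-4(w=7) 2-6(w=2) 4-5(w=3)}
step 4: add edge 1-5 (w=3); MST = {1-5(w=3) 2-4(w=7) 2-6(w=2) 4-5(w=3)}
step 5: add edge 1-3 (w=2); MST = {1-3(w=2) 1-5(w=3) 2-4(w=7) 2-6(w=2) 4-5(w=3)}
step 6: add edge 0-3 (w=3); MST = {0-3(w=3) 1-3(w=2) 1-5(w=3) 2-4(w=7) 2-6(w=2) 4-5(w=3)}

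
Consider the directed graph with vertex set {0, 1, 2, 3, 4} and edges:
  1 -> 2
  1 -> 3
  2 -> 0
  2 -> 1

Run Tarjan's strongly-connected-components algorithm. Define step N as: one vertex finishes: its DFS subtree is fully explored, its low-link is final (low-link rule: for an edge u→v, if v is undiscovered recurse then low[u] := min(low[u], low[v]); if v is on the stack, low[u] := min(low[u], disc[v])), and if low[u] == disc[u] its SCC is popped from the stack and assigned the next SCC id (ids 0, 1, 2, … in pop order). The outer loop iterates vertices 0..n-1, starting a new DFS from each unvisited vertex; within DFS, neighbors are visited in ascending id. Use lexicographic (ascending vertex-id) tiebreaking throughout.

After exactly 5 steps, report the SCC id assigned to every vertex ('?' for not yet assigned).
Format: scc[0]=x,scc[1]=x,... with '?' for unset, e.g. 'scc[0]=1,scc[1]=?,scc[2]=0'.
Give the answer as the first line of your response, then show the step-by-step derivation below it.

scc[0]=0,scc[1]=2,scc[2]=2,scc[3]=1,scc[4]=3

step 1: low=(low[0]=0,low[1]=?,low[2]=?,low[3]=?,low[4]=?); scc=(scc[0]=0,scc[1]=?,scc[2]=?,scc[3]=?,scc[4]=?)
step 2: low=(low[0]=0,low[1]=1,low[2]=1,low[3]=?,low[4]=?); scc=(scc[0]=0,scc[1]=?,scc[2]=?,scc[3]=?,scc[4]=?)
step 3: low=(low[0]=0,low[1]=1,low[2]=1,low[3]=3,low[4]=?); scc=(scc[0]=0,scc[1]=?,scc[2]=?,scc[3]=1,scc[4]=?)
step 4: low=(low[0]=0,low[1]=1,low[2]=1,low[3]=3,low[4]=?); scc=(scc[0]=0,scc[1]=2,scc[2]=2,scc[3]=1,scc[4]=?)
step 5: low=(low[0]=0,low[1]=1,low[2]=1,low[3]=3,low[4]=4); scc=(scc[0]=0,scc[1]=2,scc[2]=2,scc[3]=1,scc[4]=3)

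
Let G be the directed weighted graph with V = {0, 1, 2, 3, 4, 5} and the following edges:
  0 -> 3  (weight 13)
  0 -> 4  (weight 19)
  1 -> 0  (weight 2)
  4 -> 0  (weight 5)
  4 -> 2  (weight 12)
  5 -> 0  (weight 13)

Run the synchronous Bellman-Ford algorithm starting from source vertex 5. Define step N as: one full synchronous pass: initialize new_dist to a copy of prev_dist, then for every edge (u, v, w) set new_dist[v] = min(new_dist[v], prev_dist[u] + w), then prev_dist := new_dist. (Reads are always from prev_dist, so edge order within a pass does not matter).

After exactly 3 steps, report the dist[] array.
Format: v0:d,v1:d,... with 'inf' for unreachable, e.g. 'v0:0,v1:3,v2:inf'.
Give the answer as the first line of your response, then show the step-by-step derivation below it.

v0:13,v1:inf,v2:44,v3:26,v4:32,v5:0

step 1: dist = v0:13,v1:inf,v2:inf,v3:inf,v4:inf,v5:0
step 2: dist = v0:13,v1:inf,v2:inf,v3:26,v4:32,v5:0
step 3: dist = v0:13,v1:inf,v2:44,v3:26,v4:32,v5:0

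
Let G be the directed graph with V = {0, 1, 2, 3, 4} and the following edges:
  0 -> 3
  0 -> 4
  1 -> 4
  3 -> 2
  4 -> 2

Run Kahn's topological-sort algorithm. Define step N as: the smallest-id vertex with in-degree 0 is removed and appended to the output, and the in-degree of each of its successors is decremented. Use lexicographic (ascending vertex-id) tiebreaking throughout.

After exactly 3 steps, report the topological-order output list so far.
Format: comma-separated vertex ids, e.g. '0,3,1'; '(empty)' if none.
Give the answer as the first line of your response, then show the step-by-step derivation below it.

0,1,3

step 1: output 0; order=[0]; indeg=(0,0,2,0,1)
step 2: output 1; order=[0,1]; indeg=(0,0,2,0,0)
step 3: output 3; order=[0,1,3]; indeg=(0,0,1,0,0)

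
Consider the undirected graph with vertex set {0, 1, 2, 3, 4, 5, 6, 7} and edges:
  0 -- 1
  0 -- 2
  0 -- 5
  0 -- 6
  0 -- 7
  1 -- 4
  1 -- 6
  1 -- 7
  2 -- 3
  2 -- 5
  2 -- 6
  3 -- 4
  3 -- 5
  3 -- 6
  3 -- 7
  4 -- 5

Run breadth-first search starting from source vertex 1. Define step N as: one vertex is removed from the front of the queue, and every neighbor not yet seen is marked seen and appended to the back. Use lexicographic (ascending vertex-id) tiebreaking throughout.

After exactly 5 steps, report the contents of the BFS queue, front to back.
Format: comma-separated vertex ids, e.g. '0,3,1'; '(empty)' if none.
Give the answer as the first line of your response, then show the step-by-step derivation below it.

2,5,3

step 1: dequeue 1; queue=[0,4,6,7]; order=1
step 2: dequeue 0; queue=[4,6,7,2,5]; order=1,0
step 3: dequeue 4; queue=[6,7,2,5,3]; order=1,0,4
step 4: dequeue 6; queue=[7,2,5,3]; order=1,0,4,6
step 5: dequeue 7; queue=[2,5,3]; order=1,0,4,6,7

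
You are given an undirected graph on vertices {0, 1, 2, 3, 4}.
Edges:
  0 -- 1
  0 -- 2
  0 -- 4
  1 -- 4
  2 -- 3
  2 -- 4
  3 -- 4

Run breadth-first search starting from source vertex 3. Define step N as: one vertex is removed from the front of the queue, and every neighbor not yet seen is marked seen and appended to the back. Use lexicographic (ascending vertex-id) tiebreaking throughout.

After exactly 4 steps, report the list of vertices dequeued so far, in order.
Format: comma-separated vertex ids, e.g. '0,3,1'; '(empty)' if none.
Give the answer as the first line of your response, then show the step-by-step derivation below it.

3,2,4,0

step 1: dequeue 3; queue=[2,4]; order=3
step 2: dequeue 2; queue=[4,0]; order=3,2
step 3: dequeue 4; queue=[0,1]; order=3,2,4
step 4: dequeue 0; queue=[1]; order=3,2,4,0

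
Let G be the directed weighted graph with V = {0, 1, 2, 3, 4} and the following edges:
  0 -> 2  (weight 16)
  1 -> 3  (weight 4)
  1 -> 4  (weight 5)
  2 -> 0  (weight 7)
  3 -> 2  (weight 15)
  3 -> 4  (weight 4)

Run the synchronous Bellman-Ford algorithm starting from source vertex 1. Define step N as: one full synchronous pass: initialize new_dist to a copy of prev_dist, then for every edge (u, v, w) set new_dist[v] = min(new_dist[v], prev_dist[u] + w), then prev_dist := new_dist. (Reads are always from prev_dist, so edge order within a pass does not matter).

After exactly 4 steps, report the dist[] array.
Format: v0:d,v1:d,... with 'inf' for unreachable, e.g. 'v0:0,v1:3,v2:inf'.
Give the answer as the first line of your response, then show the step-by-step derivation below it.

v0:26,v1:0,v2:19,v3:4,v4:5

step 1: dist = v0:inf,v1:0,v2:inf,v3:4,v4:5
step 2: dist = v0:inf,v1:0,v2:19,v3:4,v4:5
step 3: dist = v0:26,v1:0,v2:19,v3:4,v4:5
step 4: dist = v0:26,v1:0,v2:19,v3:4,v4:5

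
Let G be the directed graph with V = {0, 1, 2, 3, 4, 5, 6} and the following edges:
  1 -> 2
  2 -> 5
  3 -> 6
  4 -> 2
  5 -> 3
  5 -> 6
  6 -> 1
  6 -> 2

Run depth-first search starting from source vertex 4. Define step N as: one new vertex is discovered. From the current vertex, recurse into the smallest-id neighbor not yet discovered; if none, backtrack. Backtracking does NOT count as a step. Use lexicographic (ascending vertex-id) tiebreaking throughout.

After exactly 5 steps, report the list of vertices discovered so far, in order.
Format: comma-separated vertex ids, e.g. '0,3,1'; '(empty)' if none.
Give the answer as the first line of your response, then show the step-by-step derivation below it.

4,2,5,3,6

step 1: discover 4; path=4; order=4
step 2: discover 2; path=4>2; order=4,2
step 3: discover 5; path=4>2>5; order=4,2,5
step 4: discover 3; path=4>2>5>3; order=4,2,5,3
step 5: discover 6; path=4>2>5>3>6; order=4,2,5,3,6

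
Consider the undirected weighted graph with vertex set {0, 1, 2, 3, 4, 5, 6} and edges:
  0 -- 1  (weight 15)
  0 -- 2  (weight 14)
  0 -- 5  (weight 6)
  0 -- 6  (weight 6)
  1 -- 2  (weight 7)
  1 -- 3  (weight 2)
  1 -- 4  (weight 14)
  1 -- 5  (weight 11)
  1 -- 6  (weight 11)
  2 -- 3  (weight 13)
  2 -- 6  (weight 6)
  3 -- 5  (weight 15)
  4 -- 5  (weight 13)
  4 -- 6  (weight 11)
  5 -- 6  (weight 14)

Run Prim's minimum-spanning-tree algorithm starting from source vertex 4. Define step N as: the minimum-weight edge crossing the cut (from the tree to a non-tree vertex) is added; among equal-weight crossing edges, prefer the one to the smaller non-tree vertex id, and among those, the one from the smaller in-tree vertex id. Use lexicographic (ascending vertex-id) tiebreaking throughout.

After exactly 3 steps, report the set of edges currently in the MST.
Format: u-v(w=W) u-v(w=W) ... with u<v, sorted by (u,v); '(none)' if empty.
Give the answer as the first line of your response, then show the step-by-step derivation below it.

0-6(w=6) 2-6(w=6) 4-6(w=11)

step 1: add edge 4-6 (w=11); MST = {4-6(w=11)}
step 2: add edge 0-6 (w=6); MST = {0-6(w=6) 4-6(w=11)}
step 3: add edge 2-6 (w=6); MST = {0-6(w=6) 2-6(w=6) 4-6(w=11)}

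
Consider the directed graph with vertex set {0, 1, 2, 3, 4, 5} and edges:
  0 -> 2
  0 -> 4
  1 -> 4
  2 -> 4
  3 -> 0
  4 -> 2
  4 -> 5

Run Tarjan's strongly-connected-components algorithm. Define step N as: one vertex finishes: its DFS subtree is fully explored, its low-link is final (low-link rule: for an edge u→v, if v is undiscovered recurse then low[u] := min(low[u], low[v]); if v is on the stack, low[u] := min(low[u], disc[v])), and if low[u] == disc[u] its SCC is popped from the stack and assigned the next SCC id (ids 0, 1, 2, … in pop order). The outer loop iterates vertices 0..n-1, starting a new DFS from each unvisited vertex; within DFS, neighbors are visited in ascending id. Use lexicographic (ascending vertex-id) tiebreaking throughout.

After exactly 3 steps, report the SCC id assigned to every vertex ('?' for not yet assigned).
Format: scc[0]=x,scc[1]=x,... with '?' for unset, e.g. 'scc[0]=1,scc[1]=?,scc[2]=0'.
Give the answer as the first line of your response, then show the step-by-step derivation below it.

scc[0]=?,scc[1]=?,scc[2]=1,scc[3]=?,scc[4]=1,scc[5]=0

step 1: low=(low[0]=0,low[1]=?,low[2]=1,low[3]=?,low[4]=1,low[5]=3); scc=(scc[0]=?,scc[1]=?,scc[2]=?,scc[3]=?,scc[4]=?,scc[5]=0)
step 2: low=(low[0]=0,low[1]=?,low[2]=1,low[3]=?,low[4]=1,low[5]=3); scc=(scc[0]=?,scc[1]=?,scc[2]=?,scc[3]=?,scc[4]=?,scc[5]=0)
step 3: low=(low[0]=0,low[1]=?,low[2]=1,low[3]=?,low[4]=1,low[5]=3); scc=(scc[0]=?,scc[1]=?,scc[2]=1,scc[3]=?,scc[4]=1,scc[5]=0)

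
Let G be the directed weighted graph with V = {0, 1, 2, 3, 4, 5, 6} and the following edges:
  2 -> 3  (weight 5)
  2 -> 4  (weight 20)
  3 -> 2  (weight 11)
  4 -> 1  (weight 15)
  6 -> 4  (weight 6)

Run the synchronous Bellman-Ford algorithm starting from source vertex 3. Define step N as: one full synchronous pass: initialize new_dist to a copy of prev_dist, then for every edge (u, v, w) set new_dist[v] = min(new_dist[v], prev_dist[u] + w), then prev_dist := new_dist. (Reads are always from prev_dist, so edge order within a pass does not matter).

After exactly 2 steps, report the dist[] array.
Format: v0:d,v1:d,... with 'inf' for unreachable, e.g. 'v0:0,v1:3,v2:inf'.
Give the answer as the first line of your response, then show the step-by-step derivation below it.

v0:inf,v1:inf,v2:11,v3:0,v4:31,v5:inf,v6:inf

step 1: dist = v0:inf,v1:inf,v2:11,v3:0,v4:inf,v5:inf,v6:inf
step 2: dist = v0:inf,v1:inf,v2:11,v3:0,v4:31,v5:inf,v6:inf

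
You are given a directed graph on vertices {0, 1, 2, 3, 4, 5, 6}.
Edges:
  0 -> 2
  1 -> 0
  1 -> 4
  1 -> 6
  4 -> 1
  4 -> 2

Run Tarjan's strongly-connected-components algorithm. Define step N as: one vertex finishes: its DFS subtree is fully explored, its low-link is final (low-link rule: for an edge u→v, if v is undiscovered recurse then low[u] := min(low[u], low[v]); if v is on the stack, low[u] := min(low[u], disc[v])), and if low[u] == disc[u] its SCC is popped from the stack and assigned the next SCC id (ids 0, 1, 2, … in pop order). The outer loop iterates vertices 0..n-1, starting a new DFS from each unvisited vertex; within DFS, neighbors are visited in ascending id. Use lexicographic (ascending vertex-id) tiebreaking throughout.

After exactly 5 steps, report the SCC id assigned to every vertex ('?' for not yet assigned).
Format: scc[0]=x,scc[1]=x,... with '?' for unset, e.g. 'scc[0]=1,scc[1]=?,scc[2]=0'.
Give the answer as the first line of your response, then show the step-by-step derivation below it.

scc[0]=1,scc[1]=3,scc[2]=0,scc[3]=?,scc[4]=3,scc[5]=?,scc[6]=2

step 1: low=(low[0]=0,low[1]=?,low[2]=1,low[3]=?,low[4]=?,low[5]=?,low[6]=?); scc=(scc[0]=?,scc[1]=?,scc[2]=0,scc[3]=?,scc[4]=?,scc[5]=?,scc[6]=?)
step 2: low=(low[0]=0,low[1]=?,low[2]=1,low[3]=?,low[4]=?,low[5]=?,low[6]=?); scc=(scc[0]=1,scc[1]=?,scc[2]=0,scc[3]=?,scc[4]=?,scc[5]=?,scc[6]=?)
step 3: low=(low[0]=0,low[1]=2,low[2]=1,low[3]=?,low[4]=2,low[5]=?,low[6]=?); scc=(scc[0]=1,scc[1]=?,scc[2]=0,scc[3]=?,scc[4]=?,scc[5]=?,scc[6]=?)
step 4: low=(low[0]=0,low[1]=2,low[2]=1,low[3]=?,low[4]=2,low[5]=?,low[6]=4); scc=(scc[0]=1,scc[1]=?,scc[2]=0,scc[3]=?,scc[4]=?,scc[5]=?,scc[6]=2)
step 5: low=(low[0]=0,low[1]=2,low[2]=1,low[3]=?,low[4]=2,low[5]=?,low[6]=4); scc=(scc[0]=1,scc[1]=3,scc[2]=0,scc[3]=?,scc[4]=3,scc[5]=?,scc[6]=2)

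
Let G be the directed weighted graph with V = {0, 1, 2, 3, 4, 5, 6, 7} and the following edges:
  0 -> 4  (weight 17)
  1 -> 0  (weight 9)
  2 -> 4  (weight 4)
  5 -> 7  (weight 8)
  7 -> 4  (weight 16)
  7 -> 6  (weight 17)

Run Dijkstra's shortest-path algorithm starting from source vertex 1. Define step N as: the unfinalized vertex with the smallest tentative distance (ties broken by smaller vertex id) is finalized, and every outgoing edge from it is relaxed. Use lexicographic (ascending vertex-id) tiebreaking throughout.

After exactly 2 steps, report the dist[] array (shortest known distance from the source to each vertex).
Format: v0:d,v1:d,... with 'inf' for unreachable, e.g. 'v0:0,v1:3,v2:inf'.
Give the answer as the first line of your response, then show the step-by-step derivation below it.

v0:9,v1:0,v2:inf,v3:inf,v4:26,v5:inf,v6:inf,v7:inf

step 1: dist = v0:9,v1:0,v2:inf,v3:inf,v4:inf,v5:inf,v6:inf,v7:inf
step 2: dist = v0:9,v1:0,v2:inf,v3:inf,v4:26,v5:inf,v6:inf,v7:inf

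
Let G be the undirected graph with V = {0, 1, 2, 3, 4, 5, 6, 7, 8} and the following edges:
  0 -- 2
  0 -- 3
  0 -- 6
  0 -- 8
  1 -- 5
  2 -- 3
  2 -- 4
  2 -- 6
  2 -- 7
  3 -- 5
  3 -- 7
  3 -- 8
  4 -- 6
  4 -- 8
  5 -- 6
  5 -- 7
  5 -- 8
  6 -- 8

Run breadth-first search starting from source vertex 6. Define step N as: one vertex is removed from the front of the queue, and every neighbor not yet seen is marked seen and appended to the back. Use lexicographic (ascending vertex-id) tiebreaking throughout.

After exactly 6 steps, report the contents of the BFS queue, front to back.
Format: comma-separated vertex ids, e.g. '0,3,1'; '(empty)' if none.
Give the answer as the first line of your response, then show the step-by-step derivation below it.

3,7,1

step 1: dequeue 6; queue=[0,2,4,5,8]; order=6
step 2: dequeue 0; queue=[2,4,5,8,3]; order=6,0
step 3: dequeue 2; queue=[4,5,8,3,7]; order=6,0,2
step 4: dequeue 4; queue=[5,8,3,7]; order=6,0,2,4
step 5: dequeue 5; queue=[8,3,7,1]; order=6,0,2,4,5
step 6: dequeue 8; queue=[3,7,1]; order=6,0,2,4,5,8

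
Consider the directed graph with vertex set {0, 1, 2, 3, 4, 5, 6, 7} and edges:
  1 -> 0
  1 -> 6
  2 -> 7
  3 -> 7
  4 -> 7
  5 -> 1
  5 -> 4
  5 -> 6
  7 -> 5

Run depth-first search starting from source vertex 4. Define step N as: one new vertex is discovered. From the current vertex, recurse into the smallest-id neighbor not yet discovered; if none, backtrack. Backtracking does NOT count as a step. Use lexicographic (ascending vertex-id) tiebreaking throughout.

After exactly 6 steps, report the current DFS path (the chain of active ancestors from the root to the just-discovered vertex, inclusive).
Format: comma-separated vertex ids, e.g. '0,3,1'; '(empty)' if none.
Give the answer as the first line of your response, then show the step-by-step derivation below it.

4,7,5,1,6

step 1: discover 4; path=4; order=4
step 2: discover 7; path=4>7; order=4,7
step 3: discover 5; path=4>7>5; order=4,7,5
step 4: discover 1; path=4>7>5>1; order=4,7,5,1
step 5: discover 0; path=4>7>5>1>0; order=4,7,5,1,0
step 6: discover 6; path=4>7>5>1>6; order=4,7,5,1,0,6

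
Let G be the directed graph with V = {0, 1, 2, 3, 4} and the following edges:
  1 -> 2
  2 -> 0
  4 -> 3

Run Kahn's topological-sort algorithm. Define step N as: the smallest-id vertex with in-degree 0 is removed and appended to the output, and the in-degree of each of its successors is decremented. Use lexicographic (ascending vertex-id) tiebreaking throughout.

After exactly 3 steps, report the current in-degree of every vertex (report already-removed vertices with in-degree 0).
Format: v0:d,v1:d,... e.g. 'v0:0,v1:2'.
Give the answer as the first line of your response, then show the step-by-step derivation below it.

v0:0,v1:0,v2:0,v3:1,v4:0

step 1: output 1; order=[1]; indeg=(1,0,0,1,0)
step 2: output 2; order=[1,2]; indeg=(0,0,0,1,0)
step 3: output 0; order=[1,2,0]; indeg=(0,0,0,1,0)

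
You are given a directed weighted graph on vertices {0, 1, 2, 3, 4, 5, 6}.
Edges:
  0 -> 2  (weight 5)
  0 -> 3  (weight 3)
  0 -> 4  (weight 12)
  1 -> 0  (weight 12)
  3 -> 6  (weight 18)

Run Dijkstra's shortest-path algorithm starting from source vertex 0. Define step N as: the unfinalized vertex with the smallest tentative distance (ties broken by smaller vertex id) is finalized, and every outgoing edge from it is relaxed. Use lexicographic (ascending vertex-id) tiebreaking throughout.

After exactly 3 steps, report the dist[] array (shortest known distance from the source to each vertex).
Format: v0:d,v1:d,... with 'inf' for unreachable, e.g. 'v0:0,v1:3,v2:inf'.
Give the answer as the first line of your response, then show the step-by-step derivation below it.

v0:0,v1:inf,v2:5,v3:3,v4:12,v5:inf,v6:21

step 1: dist = v0:0,v1:inf,v2:5,v3:3,v4:12,v5:inf,v6:inf
step 2: dist = v0:0,v1:inf,v2:5,v3:3,v4:12,v5:inf,v6:21
step 3: dist = v0:0,v1:inf,v2:5,v3:3,v4:12,v5:inf,v6:21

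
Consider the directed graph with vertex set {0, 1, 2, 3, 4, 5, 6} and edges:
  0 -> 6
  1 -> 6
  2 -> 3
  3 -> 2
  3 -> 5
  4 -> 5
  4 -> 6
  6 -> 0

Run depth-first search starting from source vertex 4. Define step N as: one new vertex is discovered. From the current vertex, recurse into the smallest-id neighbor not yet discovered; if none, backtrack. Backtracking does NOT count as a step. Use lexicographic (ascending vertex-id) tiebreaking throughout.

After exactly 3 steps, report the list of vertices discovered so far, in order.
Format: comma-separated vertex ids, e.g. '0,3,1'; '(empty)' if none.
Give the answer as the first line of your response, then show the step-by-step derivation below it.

4,5,6

step 1: discover 4; path=4; order=4
step 2: discover 5; path=4>5; order=4,5
step 3: discover 6; path=4>6; order=4,5,6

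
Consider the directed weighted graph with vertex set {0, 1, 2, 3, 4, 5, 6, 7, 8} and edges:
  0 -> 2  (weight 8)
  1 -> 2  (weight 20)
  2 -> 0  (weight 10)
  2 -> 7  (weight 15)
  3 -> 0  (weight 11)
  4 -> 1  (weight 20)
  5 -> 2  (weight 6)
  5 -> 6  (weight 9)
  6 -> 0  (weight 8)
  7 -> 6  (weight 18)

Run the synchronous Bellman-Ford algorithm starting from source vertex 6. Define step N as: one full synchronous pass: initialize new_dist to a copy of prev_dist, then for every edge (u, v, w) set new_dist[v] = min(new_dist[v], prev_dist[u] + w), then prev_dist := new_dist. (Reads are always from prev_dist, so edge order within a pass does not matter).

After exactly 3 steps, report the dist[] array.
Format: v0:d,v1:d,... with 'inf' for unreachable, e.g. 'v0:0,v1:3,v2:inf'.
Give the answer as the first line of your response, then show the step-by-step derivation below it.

v0:8,v1:inf,v2:16,v3:inf,v4:inf,v5:inf,v6:0,v7:31,v8:inf

step 1: dist = v0:8,v1:inf,v2:inf,v3:inf,v4:inf,v5:inf,v6:0,v7:inf,v8:inf
step 2: dist = v0:8,v1:inf,v2:16,v3:inf,v4:inf,v5:inf,v6:0,v7:inf,v8:inf
step 3: dist = v0:8,v1:inf,v2:16,v3:inf,v4:inf,v5:inf,v6:0,v7:31,v8:inf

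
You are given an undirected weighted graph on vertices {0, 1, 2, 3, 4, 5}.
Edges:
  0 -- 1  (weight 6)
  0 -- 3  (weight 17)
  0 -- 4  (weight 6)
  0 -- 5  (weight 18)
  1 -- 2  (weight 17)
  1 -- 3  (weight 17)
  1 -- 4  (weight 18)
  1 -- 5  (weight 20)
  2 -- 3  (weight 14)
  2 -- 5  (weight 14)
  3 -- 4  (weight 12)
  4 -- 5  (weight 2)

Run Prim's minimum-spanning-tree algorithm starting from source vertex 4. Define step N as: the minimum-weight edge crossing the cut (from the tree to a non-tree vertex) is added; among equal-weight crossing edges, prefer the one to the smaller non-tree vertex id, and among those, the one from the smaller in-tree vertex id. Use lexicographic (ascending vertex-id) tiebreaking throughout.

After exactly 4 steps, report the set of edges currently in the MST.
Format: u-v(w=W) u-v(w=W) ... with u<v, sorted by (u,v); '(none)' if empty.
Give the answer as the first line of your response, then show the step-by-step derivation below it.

0-1(w=6) 0-4(w=6) 3-4(w=12) 4-5(w=2)

step 1: add edge 4-5 (w=2); MST = {4-5(w=2)}
step 2: add edge 0-4 (w=6); MST = {0-4(w=6) 4-5(w=2)}
step 3: add edge 0-1 (w=6); MST = {0-1(w=6) 0-4(w=6) 4-5(w=2)}
step 4: add edge 3-4 (w=12); MST = {0-1(w=6) 0-4(w=6) 3-4(w=12) 4-5(w=2)}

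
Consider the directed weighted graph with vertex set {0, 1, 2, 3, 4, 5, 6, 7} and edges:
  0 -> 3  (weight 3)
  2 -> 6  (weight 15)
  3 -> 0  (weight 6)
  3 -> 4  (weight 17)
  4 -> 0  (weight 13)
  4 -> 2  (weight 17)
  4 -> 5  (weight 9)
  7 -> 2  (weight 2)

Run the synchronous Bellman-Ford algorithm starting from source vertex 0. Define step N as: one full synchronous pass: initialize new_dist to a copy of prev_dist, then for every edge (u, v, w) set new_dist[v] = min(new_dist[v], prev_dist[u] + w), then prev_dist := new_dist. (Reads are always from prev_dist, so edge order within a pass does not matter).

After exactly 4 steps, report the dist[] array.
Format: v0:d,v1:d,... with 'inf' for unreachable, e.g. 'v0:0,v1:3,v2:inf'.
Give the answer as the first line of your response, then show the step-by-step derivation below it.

v0:0,v1:inf,v2:37,v3:3,v4:20,v5:29,v6:52,v7:inf

step 1: dist = v0:0,v1:inf,v2:inf,v3:3,v4:inf,v5:inf,v6:inf,v7:inf
step 2: dist = v0:0,v1:inf,v2:inf,v3:3,v4:20,v5:inf,v6:inf,v7:inf
step 3: dist = v0:0,v1:inf,v2:37,v3:3,v4:20,v5:29,v6:inf,v7:inf
step 4: dist = v0:0,v1:inf,v2:37,v3:3,v4:20,v5:29,v6:52,v7:inf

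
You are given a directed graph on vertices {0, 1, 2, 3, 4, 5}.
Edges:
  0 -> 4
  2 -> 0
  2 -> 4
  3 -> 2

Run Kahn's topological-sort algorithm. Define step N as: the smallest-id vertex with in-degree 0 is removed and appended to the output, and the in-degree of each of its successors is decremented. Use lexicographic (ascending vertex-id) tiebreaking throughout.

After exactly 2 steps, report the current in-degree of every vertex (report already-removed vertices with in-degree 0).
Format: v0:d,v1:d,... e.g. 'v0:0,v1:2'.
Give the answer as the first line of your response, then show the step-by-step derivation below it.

v0:1,v1:0,v2:0,v3:0,v4:2,v5:0

step 1: output 1; order=[1]; indeg=(1,0,1,0,2,0)
step 2: output 3; order=[1,3]; indeg=(1,0,0,0,2,0)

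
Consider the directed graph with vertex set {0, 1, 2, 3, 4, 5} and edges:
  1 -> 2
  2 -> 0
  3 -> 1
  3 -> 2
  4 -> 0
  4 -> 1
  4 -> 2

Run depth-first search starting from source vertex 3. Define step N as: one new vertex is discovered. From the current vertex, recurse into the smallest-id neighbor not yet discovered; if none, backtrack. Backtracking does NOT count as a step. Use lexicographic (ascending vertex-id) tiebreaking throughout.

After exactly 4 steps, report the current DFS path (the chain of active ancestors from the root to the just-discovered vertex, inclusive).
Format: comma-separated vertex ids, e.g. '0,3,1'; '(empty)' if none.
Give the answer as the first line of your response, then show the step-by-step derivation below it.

3,1,2,0

step 1: discover 3; path=3; order=3
step 2: discover 1; path=3>1; order=3,1
step 3: discover 2; path=3>1>2; order=3,1,2
step 4: discover 0; path=3>1>2>0; order=3,1,2,0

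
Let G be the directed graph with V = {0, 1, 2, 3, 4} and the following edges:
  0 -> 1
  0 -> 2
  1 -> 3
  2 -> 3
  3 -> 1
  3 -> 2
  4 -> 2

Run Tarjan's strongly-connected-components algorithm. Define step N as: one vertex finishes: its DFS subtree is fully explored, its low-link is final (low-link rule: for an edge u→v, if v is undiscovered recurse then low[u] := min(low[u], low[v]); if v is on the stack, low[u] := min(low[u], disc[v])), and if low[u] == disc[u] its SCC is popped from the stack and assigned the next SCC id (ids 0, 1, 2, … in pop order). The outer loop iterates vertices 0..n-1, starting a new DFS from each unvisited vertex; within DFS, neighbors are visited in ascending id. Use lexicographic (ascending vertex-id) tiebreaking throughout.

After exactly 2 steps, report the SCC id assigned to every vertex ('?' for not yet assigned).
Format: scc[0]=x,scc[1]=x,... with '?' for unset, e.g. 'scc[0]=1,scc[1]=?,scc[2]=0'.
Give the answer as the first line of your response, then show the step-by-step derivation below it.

scc[0]=?,scc[1]=?,scc[2]=?,scc[3]=?,scc[4]=?

step 1: low=(low[0]=0,low[1]=1,low[2]=2,low[3]=1,low[4]=?); scc=(scc[0]=?,scc[1]=?,scc[2]=?,scc[3]=?,scc[4]=?)
step 2: low=(low[0]=0,low[1]=1,low[2]=2,low[3]=1,low[4]=?); scc=(scc[0]=?,scc[1]=?,scc[2]=?,scc[3]=?,scc[4]=?)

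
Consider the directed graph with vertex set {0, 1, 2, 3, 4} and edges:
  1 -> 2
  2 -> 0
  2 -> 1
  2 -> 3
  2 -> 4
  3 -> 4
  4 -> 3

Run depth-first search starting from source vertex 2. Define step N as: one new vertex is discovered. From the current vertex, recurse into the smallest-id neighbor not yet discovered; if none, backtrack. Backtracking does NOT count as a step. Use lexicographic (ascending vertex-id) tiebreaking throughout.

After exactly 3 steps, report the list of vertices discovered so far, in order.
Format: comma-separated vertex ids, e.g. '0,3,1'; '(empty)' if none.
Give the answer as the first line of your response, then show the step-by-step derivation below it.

2,0,1

step 1: discover 2; path=2; order=2
step 2: discover 0; path=2>0; order=2,0
step 3: discover 1; path=2>1; order=2,0,1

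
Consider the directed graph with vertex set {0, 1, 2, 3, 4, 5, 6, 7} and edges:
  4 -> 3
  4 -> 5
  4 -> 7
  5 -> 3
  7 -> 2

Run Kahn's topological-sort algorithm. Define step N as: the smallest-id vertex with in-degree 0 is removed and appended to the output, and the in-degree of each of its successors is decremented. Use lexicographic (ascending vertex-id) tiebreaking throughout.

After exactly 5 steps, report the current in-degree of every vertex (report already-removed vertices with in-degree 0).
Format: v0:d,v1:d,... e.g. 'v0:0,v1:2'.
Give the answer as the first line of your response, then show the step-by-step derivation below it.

v0:0,v1:0,v2:1,v3:0,v4:0,v5:0,v6:0,v7:0

step 1: output 0; order=[0]; indeg=(0,0,1,2,0,1,0,1)
step 2: output 1; order=[0,1]; indeg=(0,0,1,2,0,1,0,1)
step 3: output 4; order=[0,1,4]; indeg=(0,0,1,1,0,0,0,0)
step 4: output 5; order=[0,1,4,5]; indeg=(0,0,1,0,0,0,0,0)
step 5: output 3; order=[0,1,4,5,3]; indeg=(0,0,1,0,0,0,0,0)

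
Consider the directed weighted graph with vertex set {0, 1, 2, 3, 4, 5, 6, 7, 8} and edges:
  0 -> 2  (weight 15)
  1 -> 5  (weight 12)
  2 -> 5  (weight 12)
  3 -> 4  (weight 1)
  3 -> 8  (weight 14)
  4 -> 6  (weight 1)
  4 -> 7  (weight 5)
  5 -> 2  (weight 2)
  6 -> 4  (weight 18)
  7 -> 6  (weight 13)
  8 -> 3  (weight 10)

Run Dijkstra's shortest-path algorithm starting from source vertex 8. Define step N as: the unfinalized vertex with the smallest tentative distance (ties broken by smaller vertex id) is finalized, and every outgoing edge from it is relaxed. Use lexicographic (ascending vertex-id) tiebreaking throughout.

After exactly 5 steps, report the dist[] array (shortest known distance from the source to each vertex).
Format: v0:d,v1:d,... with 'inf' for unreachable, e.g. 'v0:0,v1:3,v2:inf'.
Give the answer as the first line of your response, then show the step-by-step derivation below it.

v0:inf,v1:inf,v2:inf,v3:10,v4:11,v5:inf,v6:12,v7:16,v8:0

step 1: dist = v0:inf,v1:inf,v2:inf,v3:10,v4:inf,v5:inf,v6:inf,v7:inf,v8:0
step 2: dist = v0:inf,v1:inf,v2:inf,v3:10,v4:11,v5:inf,v6:inf,v7:inf,v8:0
step 3: dist = v0:inf,v1:inf,v2:inf,v3:10,v4:11,v5:inf,v6:12,v7:16,v8:0
step 4: dist = v0:inf,v1:inf,v2:inf,v3:10,v4:11,v5:inf,v6:12,v7:16,v8:0
step 5: dist = v0:inf,v1:inf,v2:inf,v3:10,v4:11,v5:inf,v6:12,v7:16,v8:0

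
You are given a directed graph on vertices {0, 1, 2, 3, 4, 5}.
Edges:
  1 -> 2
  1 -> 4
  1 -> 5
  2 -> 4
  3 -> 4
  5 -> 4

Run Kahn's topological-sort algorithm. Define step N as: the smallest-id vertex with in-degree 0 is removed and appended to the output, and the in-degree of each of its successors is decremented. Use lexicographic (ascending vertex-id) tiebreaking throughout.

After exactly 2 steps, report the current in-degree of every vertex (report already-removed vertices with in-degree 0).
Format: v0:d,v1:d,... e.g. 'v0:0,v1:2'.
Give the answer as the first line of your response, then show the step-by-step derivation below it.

v0:0,v1:0,v2:0,v3:0,v4:3,v5:0

step 1: output 0; order=[0]; indeg=(0,0,1,0,4,1)
step 2: output 1; order=[0,1]; indeg=(0,0,0,0,3,0)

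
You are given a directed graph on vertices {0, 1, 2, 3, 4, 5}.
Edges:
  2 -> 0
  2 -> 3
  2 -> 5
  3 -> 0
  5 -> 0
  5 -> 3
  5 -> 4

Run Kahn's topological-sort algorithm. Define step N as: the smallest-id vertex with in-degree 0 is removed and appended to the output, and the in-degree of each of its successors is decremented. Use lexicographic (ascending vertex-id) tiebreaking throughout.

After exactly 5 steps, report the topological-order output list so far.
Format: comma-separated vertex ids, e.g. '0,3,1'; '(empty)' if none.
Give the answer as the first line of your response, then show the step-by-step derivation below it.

1,2,5,3,0

step 1: output 1; order=[1]; indeg=(3,0,0,2,1,1)
step 2: output 2; order=[1,2]; indeg=(2,0,0,1,1,0)
step 3: output 5; order=[1,2,5]; indeg=(1,0,0,0,0,0)
step 4: output 3; order=[1,2,5,3]; indeg=(0,0,0,0,0,0)
step 5: output 0; order=[1,2,5,3,0]; indeg=(0,0,0,0,0,0)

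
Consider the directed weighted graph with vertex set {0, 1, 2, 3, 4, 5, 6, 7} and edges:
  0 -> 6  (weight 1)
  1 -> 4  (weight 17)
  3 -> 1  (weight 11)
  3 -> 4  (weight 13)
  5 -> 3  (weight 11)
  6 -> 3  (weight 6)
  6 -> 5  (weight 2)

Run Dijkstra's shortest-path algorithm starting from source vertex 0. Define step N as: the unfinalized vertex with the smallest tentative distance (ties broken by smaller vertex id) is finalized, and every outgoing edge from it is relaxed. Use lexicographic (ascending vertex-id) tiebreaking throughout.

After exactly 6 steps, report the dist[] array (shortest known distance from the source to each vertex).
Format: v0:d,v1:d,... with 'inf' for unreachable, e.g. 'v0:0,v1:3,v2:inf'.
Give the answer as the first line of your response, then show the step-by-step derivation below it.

v0:0,v1:18,v2:inf,v3:7,v4:20,v5:3,v6:1,v7:inf

step 1: dist = v0:0,v1:inf,v2:inf,v3:inf,v4:inf,v5:inf,v6:1,v7:inf
step 2: dist = v0:0,v1:inf,v2:inf,v3:7,v4:inf,v5:3,v6:1,v7:inf
step 3: dist = v0:0,v1:inf,v2:inf,v3:7,v4:inf,v5:3,v6:1,v7:inf
step 4: dist = v0:0,v1:18,v2:inf,v3:7,v4:20,v5:3,v6:1,v7:inf
step 5: dist = v0:0,v1:18,v2:inf,v3:7,v4:20,v5:3,v6:1,v7:inf
step 6: dist = v0:0,v1:18,v2:inf,v3:7,v4:20,v5:3,v6:1,v7:inf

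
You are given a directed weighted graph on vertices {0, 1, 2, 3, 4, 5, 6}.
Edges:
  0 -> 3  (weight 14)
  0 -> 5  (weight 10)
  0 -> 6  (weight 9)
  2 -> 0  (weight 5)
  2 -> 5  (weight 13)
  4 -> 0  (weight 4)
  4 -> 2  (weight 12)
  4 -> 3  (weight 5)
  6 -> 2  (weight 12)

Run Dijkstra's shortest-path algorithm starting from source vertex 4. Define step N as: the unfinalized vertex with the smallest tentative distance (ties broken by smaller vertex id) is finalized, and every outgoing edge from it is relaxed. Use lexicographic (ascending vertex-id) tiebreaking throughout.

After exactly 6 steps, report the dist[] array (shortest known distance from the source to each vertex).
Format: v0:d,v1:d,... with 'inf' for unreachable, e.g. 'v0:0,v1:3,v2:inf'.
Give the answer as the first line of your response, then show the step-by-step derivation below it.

v0:4,v1:inf,v2:12,v3:5,v4:0,v5:14,v6:13

step 1: dist = v0:4,v1:inf,v2:12,v3:5,v4:0,v5:inf,v6:inf
step 2: dist = v0:4,v1:inf,v2:12,v3:5,v4:0,v5:14,v6:13
step 3: dist = v0:4,v1:inf,v2:12,v3:5,v4:0,v5:14,v6:13
step 4: dist = v0:4,v1:inf,v2:12,v3:5,v4:0,v5:14,v6:13
step 5: dist = v0:4,v1:inf,v2:12,v3:5,v4:0,v5:14,v6:13
step 6: dist = v0:4,v1:inf,v2:12,v3:5,v4:0,v5:14,v6:13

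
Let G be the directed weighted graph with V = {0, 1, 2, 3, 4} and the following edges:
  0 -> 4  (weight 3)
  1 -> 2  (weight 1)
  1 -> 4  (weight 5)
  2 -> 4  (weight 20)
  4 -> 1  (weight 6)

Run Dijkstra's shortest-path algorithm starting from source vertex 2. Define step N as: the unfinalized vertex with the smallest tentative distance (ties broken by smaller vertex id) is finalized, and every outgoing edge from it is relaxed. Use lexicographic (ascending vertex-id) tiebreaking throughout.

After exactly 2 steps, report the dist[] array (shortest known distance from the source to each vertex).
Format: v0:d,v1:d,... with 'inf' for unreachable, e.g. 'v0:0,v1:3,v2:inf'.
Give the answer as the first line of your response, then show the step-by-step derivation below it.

v0:inf,v1:26,v2:0,v3:inf,v4:20

step 1: dist = v0:inf,v1:inf,v2:0,v3:inf,v4:20
step 2: dist = v0:inf,v1:26,v2:0,v3:inf,v4:20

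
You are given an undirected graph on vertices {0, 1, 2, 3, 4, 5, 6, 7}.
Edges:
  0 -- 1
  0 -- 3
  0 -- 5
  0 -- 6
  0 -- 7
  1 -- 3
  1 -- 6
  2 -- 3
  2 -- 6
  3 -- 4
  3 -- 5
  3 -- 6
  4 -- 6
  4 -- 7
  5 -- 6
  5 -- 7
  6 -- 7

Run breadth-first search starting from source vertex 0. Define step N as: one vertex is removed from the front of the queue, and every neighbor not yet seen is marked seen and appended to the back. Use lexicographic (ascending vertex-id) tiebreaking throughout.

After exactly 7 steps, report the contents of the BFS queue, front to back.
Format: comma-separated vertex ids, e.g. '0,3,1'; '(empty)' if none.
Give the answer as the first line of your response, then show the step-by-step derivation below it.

4

step 1: dequeue 0; queue=[1,3,5,6,7]; order=0
step 2: dequeue 1; queue=[3,5,6,7]; order=0,1
step 3: dequeue 3; queue=[5,6,7,2,4]; order=0,1,3
step 4: dequeue 5; queue=[6,7,2,4]; order=0,1,3,5
step 5: dequeue 6; queue=[7,2,4]; order=0,1,3,5,6
step 6: dequeue 7; queue=[2,4]; order=0,1,3,5,6,7
step 7: dequeue 2; queue=[4]; order=0,1,3,5,6,7,2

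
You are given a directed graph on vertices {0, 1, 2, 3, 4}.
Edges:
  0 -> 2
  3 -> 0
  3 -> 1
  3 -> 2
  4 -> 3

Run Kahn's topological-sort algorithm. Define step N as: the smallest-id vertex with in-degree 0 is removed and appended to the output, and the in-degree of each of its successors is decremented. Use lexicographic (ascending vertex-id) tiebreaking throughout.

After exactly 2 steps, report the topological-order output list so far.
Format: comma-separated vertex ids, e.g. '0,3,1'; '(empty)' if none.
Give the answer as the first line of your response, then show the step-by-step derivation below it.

4,3

step 1: output 4; order=[4]; indeg=(1,1,2,0,0)
step 2: output 3; order=[4,3]; indeg=(0,0,1,0,0)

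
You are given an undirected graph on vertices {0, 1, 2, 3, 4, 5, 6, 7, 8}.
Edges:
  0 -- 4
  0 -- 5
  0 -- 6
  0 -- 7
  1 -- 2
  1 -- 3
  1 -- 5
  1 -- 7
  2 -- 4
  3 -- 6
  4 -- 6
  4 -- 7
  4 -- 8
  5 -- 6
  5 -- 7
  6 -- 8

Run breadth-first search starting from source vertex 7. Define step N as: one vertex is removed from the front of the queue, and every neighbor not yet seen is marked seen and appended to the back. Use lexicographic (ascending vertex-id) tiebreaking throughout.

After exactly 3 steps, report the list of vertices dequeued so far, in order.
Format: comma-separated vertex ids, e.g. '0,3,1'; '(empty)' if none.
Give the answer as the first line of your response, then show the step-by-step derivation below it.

7,0,1

step 1: dequeue 7; queue=[0,1,4,5]; order=7
step 2: dequeue 0; queue=[1,4,5,6]; order=7,0
step 3: dequeue 1; queue=[4,5,6,2,3]; order=7,0,1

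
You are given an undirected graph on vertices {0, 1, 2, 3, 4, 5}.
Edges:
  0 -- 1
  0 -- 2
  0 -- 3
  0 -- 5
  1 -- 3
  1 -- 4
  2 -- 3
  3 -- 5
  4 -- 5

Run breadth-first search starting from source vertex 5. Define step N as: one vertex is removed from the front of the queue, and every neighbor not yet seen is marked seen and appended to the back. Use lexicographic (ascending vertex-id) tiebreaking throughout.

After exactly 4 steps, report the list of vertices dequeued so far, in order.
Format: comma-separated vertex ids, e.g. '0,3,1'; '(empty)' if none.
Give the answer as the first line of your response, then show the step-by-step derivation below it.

5,0,3,4

step 1: dequeue 5; queue=[0,3,4]; order=5
step 2: dequeue 0; queue=[3,4,1,2]; order=5,0
step 3: dequeue 3; queue=[4,1,2]; order=5,0,3
step 4: dequeue 4; queue=[1,2]; order=5,0,3,4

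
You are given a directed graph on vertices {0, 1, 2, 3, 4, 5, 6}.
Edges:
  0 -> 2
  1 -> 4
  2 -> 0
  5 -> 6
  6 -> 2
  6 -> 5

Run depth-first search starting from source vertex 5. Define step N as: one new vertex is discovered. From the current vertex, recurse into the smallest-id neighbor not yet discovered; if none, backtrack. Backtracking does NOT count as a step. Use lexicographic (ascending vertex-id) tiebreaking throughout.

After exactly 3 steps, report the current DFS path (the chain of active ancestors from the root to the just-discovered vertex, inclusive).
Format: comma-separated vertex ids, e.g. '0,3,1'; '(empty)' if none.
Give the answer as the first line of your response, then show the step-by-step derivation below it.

5,6,2

step 1: discover 5; path=5; order=5
step 2: discover 6; path=5>6; order=5,6
step 3: discover 2; path=5>6>2; order=5,6,2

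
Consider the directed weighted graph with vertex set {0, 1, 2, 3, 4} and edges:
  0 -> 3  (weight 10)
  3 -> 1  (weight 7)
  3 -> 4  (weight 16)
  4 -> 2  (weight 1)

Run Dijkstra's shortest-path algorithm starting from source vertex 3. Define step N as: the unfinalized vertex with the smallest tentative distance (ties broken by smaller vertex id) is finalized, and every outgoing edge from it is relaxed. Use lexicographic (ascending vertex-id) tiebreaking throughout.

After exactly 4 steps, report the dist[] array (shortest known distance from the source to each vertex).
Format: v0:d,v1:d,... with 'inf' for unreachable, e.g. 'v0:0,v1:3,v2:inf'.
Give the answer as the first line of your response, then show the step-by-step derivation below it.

v0:inf,v1:7,v2:17,v3:0,v4:16

step 1: dist = v0:inf,v1:7,v2:inf,v3:0,v4:16
step 2: dist = v0:inf,v1:7,v2:inf,v3:0,v4:16
step 3: dist = v0:inf,v1:7,v2:17,v3:0,v4:16
step 4: dist = v0:inf,v1:7,v2:17,v3:0,v4:16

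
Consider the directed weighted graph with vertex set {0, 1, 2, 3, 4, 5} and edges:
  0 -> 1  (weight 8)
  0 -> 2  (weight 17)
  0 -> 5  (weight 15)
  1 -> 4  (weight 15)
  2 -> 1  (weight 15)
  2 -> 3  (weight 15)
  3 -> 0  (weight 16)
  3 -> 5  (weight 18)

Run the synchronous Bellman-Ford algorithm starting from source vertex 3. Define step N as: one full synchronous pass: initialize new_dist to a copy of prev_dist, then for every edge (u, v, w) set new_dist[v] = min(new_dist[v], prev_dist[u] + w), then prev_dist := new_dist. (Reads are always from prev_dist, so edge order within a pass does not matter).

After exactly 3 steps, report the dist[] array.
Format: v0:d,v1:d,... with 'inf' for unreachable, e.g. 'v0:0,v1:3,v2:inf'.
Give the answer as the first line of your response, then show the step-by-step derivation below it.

v0:16,v1:24,v2:33,v3:0,v4:39,v5:18

step 1: dist = v0:16,v1:inf,v2:inf,v3:0,v4:inf,v5:18
step 2: dist = v0:16,v1:24,v2:33,v3:0,v4:inf,v5:18
step 3: dist = v0:16,v1:24,v2:33,v3:0,v4:39,v5:18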